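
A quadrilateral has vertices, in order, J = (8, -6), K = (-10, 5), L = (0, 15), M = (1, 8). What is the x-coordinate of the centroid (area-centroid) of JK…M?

-179/153

Apply the shoelace (surveyor's) formula. First the cross-terms c_i = x_i·y_{i+1} − x_{i+1}·y_i:
  -20, -150, -15, -70  ⇒  2A = -255, A = -127.5.
Then Σ (x_i + x_{i+1})·c_i = 895, so x̄ = 895 / (6·(-127.5)) = -179/153.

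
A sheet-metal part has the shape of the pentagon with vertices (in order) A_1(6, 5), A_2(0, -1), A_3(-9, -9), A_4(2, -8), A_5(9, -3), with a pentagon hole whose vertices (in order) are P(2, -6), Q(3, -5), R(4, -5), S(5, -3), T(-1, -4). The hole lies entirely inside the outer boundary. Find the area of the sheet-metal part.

Outer boundary:
Apply the shoelace formula: 2A = Σ (x_i·y_{i+1} − x_{i+1}·y_i), indices taken mod 5.
Σ = (-6) + (-9) + (90) + (66) + (63) = 204
Area = |Σ|/2 = 102.
Hole:
Σ = (8) + (5) + (13) + (-23) + (14) = 17
Area = |Σ|/2 = 8.5.
Net area = 102 − 8.5 = 93.5.

93.5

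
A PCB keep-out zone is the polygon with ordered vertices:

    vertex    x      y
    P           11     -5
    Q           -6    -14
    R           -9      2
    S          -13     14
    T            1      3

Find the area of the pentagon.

256.5

Apply Gauss's area formula: 2A = Σ (x_i·y_{i+1} − x_{i+1}·y_i), indices taken mod 5.
P→Q: (11)(-14) − (-6)(-5) = -184
Q→R: (-6)(2) − (-9)(-14) = -138
R→S: (-9)(14) − (-13)(2) = -100
S→T: (-13)(3) − (1)(14) = -53
T→P: (1)(-5) − (11)(3) = -38
Σ = -513
Area = |Σ|/2 = 256.5.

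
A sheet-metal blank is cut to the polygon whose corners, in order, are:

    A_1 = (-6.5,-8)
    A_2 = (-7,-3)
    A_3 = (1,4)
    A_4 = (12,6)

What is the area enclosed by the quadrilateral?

A_1→A_2: (-6.5)(-3) − (-7)(-8) = -36.5
A_2→A_3: (-7)(4) − (1)(-3) = -25
A_3→A_4: (1)(6) − (12)(4) = -42
A_4→A_1: (12)(-8) − (-6.5)(6) = -57
Σ = -160.5
Area = |Σ|/2 = 80.25.

80.25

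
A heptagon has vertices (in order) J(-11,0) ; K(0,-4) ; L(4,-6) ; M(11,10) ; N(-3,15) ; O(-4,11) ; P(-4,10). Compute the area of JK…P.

251

Σ = (44) + (16) + (106) + (195) + (27) + (4) + (110) = 502
Area = |Σ|/2 = 251.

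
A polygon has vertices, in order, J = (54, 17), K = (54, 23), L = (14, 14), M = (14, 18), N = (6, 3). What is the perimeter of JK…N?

118

|JK| = √((0)² + (6)²) = √36 = 6
|KL| = √((-40)² + (-9)²) = √1681 = 41
|LM| = √((0)² + (4)²) = √16 = 4
|MN| = √((-8)² + (-15)²) = √289 = 17
|NJ| = √((48)² + (14)²) = √2500 = 50
Perimeter = 6 + 41 + 4 + 17 + 50 = 118.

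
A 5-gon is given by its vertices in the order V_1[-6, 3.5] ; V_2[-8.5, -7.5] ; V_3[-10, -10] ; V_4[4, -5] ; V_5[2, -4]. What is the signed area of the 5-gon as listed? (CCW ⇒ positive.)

Σ = (74.75) + (10) + (90) + (-6) + (-17) = 151.75
Signed area = Σ/2 = 75.875 (positive ⇒ counter-clockwise traversal).

75.875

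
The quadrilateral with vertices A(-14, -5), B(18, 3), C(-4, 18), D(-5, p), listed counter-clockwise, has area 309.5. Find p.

12

Write out the shoelace sum; only the two edges meeting at D involve p:
2·Area = [((-4)·p − (-5)·18) + ((-5)·(-5) − (-14)·p)] + 384
       = 10·p + 499 = 619
⇒ p = 12.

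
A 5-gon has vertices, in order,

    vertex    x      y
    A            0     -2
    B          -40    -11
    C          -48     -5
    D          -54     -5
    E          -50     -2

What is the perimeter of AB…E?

112

|AB| = √((-40)² + (-9)²) = √1681 = 41
|BC| = √((-8)² + (6)²) = √100 = 10
|CD| = √((-6)² + (0)²) = √36 = 6
|DE| = √((4)² + (3)²) = √25 = 5
|EA| = √((50)² + (0)²) = √2500 = 50
Perimeter = 41 + 10 + 6 + 5 + 50 = 112.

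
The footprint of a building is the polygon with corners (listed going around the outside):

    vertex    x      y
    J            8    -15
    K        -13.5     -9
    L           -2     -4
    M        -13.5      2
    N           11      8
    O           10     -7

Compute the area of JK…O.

338.75

Apply the shoelace formula: 2A = Σ (x_i·y_{i+1} − x_{i+1}·y_i), indices taken mod 6.
Σ = (-274.5) + (36) + (-58) + (-130) + (-157) + (-94) = -677.5
Area = |Σ|/2 = 338.75.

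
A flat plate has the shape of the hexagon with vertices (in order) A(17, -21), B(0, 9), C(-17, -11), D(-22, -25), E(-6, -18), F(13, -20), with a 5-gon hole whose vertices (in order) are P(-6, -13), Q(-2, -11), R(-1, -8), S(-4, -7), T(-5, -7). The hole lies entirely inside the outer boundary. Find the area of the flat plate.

560

Outer boundary:
Apply the shoelace formula: 2A = Σ (x_i·y_{i+1} − x_{i+1}·y_i), indices taken mod 6.
Cross-terms: 153, 153, 183, 246, 354, 67  ⇒  Σ = 1156
Area = |Σ|/2 = 578.
Hole:
Apply Gauss's area formula: 2A = Σ (x_i·y_{i+1} − x_{i+1}·y_i), indices taken mod 5.
Σ = (40) + (5) + (-25) + (-7) + (23) = 36
Area = |Σ|/2 = 18.
Net area = 578 − 18 = 560.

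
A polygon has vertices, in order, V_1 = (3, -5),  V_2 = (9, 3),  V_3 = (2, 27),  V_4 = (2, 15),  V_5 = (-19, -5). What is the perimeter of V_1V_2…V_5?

98

|V_1V_2| = √((6)² + (8)²) = √100 = 10
|V_2V_3| = √((-7)² + (24)²) = √625 = 25
|V_3V_4| = √((0)² + (-12)²) = √144 = 12
|V_4V_5| = √((-21)² + (-20)²) = √841 = 29
|V_5V_1| = √((22)² + (0)²) = √484 = 22
Perimeter = 10 + 25 + 12 + 29 + 22 = 98.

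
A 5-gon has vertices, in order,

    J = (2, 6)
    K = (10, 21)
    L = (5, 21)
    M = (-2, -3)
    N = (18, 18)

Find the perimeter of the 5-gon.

96

|JK| = √((8)² + (15)²) = √289 = 17
|KL| = √((-5)² + (0)²) = √25 = 5
|LM| = √((-7)² + (-24)²) = √625 = 25
|MN| = √((20)² + (21)²) = √841 = 29
|NJ| = √((-16)² + (-12)²) = √400 = 20
Perimeter = 17 + 5 + 25 + 29 + 20 = 96.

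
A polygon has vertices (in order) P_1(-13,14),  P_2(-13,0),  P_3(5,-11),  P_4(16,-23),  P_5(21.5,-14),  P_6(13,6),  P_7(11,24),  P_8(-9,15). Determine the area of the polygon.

831.75

Apply the shoelace formula: 2A = Σ (x_i·y_{i+1} − x_{i+1}·y_i), indices taken mod 8.
Σ = (182) + (143) + (61) + (270.5) + (311) + (246) + (381) + (69) = 1663.5
Area = |Σ|/2 = 831.75.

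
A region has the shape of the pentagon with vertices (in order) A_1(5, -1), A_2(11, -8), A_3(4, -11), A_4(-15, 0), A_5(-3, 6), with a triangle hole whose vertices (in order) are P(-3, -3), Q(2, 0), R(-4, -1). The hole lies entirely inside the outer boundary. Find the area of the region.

193.5

Outer boundary:
Apply the shoelace (surveyor's) formula: 2A = Σ (x_i·y_{i+1} − x_{i+1}·y_i), indices taken mod 5.
A_1→A_2: (5)(-8) − (11)(-1) = -29
A_2→A_3: (11)(-11) − (4)(-8) = -89
A_3→A_4: (4)(0) − (-15)(-11) = -165
A_4→A_5: (-15)(6) − (-3)(0) = -90
A_5→A_1: (-3)(-1) − (5)(6) = -27
Σ = -400
Area = |Σ|/2 = 200.
Hole:
Apply Gauss's area formula: 2A = Σ (x_i·y_{i+1} − x_{i+1}·y_i), indices taken mod 3.
Cross-terms: 6, -2, 9  ⇒  Σ = 13
Area = |Σ|/2 = 6.5.
Net area = 200 − 6.5 = 193.5.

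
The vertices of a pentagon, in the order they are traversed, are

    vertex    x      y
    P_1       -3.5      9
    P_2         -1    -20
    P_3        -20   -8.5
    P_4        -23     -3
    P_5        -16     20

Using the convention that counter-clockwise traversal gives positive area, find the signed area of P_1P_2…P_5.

Σ = (79) + (-391.5) + (-135.5) + (-508) + (-74) = -1030
Signed area = Σ/2 = -515 (negative ⇒ clockwise traversal).

-515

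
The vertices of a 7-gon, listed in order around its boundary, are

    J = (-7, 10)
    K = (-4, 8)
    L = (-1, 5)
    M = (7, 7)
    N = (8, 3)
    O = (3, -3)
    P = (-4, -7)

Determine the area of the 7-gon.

Σ = (-16) + (-12) + (-42) + (-35) + (-33) + (-33) + (-89) = -260
Area = |Σ|/2 = 130.

130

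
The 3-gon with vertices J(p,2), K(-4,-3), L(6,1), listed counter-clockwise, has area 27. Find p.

-5

Write out the shoelace sum; only the two edges meeting at J involve p:
2·Area = [(6·2 − p·1) + (p·(-3) − (-4)·2)] + 14
       = -4·p + 34 = 54
⇒ p = -5.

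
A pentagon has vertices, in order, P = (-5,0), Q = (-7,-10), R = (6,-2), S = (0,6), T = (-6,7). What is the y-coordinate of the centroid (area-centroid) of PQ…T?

-59/77

Apply the surveyor's formula. First the cross-terms c_i = x_i·y_{i+1} − x_{i+1}·y_i:
  50, 74, 36, 36, 35  ⇒  2A = 231, A = 115.5.
Then Σ (y_i + y_{i+1})·c_i = -531, so ȳ = -531 / (6·115.5) = -59/77.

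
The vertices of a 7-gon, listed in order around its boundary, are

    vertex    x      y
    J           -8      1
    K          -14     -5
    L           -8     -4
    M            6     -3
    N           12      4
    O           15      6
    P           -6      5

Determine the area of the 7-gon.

167.5

Apply Gauss's area formula: 2A = Σ (x_i·y_{i+1} − x_{i+1}·y_i), indices taken mod 7.
Σ = (54) + (16) + (48) + (60) + (12) + (111) + (34) = 335
Area = |Σ|/2 = 167.5.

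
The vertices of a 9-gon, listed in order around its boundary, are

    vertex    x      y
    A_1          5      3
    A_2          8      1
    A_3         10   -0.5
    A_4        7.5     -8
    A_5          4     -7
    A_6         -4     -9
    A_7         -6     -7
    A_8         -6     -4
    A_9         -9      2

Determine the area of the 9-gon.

Cross-terms: -19, -14, -76.25, -20.5, -64, -26, -18, -48, -37  ⇒  Σ = -322.75
Area = |Σ|/2 = 161.375.

161.375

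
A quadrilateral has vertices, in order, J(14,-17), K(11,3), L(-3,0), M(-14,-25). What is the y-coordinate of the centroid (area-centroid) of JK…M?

-1750/159

Apply the shoelace (surveyor's) formula. First the cross-terms c_i = x_i·y_{i+1} − x_{i+1}·y_i:
  229, 9, 75, 588  ⇒  2A = 901, A = 450.5.
Then Σ (y_i + y_{i+1})·c_i = -29750, so ȳ = -29750 / (6·450.5) = -1750/159.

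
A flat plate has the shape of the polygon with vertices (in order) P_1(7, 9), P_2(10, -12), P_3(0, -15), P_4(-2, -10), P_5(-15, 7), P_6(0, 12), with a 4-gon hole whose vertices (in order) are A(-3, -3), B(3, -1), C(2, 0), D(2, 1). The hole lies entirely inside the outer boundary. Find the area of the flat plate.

Outer boundary:
Apply the shoelace formula: 2A = Σ (x_i·y_{i+1} − x_{i+1}·y_i), indices taken mod 6.
P_1→P_2: (7)(-12) − (10)(9) = -174
P_2→P_3: (10)(-15) − (0)(-12) = -150
P_3→P_4: (0)(-10) − (-2)(-15) = -30
P_4→P_5: (-2)(7) − (-15)(-10) = -164
P_5→P_6: (-15)(12) − (0)(7) = -180
P_6→P_1: (0)(9) − (7)(12) = -84
Σ = -782
Area = |Σ|/2 = 391.
Hole:
A→B: (-3)(-1) − (3)(-3) = 12
B→C: (3)(0) − (2)(-1) = 2
C→D: (2)(1) − (2)(0) = 2
D→A: (2)(-3) − (-3)(1) = -3
Σ = 13
Area = |Σ|/2 = 6.5.
Net area = 391 − 6.5 = 384.5.

384.5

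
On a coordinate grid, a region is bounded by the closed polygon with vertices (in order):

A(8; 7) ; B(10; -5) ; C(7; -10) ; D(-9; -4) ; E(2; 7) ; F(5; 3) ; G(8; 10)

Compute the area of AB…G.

187.5

Cross-terms: -110, -65, -118, -55, -29, 26, -24  ⇒  Σ = -375
Area = |Σ|/2 = 187.5.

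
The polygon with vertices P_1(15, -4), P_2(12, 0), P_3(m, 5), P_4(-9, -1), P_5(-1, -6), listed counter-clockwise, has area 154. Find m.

-8

Write out the shoelace sum; only the two edges meeting at P_3 involve m:
2·Area = [(12·5 − m·0) + (m·(-1) − (-9)·5)] + 195
       = -1·m + 300 = 308
⇒ m = -8.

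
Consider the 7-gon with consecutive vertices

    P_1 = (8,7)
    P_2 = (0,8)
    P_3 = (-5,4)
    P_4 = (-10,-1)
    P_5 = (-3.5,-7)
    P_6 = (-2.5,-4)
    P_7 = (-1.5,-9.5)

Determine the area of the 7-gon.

147.625

Apply the shoelace formula: 2A = Σ (x_i·y_{i+1} − x_{i+1}·y_i), indices taken mod 7.
Cross-terms: 64, 40, 45, 66.5, -3.5, 17.75, 65.5  ⇒  Σ = 295.25
Area = |Σ|/2 = 147.625.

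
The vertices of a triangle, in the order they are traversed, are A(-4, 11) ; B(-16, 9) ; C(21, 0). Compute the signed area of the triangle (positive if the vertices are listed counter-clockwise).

Apply the shoelace formula: 2A = Σ (x_i·y_{i+1} − x_{i+1}·y_i), indices taken mod 3.
Σ = (140) + (-189) + (231) = 182
Signed area = Σ/2 = 91 (positive ⇒ counter-clockwise traversal).

91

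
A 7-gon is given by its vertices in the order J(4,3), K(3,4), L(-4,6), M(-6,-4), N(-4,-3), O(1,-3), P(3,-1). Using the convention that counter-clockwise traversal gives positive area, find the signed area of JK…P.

65.5

Apply the surveyor's formula: 2A = Σ (x_i·y_{i+1} − x_{i+1}·y_i), indices taken mod 7.
Cross-terms: 7, 34, 52, 2, 15, 8, 13  ⇒  Σ = 131
Signed area = Σ/2 = 65.5 (positive ⇒ counter-clockwise traversal).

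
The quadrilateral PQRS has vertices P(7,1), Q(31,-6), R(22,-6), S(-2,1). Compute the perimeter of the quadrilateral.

|PQ| = √((24)² + (-7)²) = √625 = 25
|QR| = √((-9)² + (0)²) = √81 = 9
|RS| = √((-24)² + (7)²) = √625 = 25
|SP| = √((9)² + (0)²) = √81 = 9
Perimeter = 25 + 9 + 25 + 9 = 68.

68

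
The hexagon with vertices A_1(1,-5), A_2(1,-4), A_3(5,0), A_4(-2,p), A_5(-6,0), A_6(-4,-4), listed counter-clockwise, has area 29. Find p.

Write out the shoelace sum; only the two edges meeting at A_4 involve p:
2·Area = [(5·p − (-2)·0) + ((-2)·0 − (-6)·p)] + 69
       = 11·p + 69 = 58
⇒ p = -1.

-1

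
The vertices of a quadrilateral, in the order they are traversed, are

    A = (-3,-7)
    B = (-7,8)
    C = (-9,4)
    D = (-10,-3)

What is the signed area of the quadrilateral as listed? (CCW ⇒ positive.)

49.5

Apply the shoelace formula: 2A = Σ (x_i·y_{i+1} − x_{i+1}·y_i), indices taken mod 4.
Σ = (-73) + (44) + (67) + (61) = 99
Signed area = Σ/2 = 49.5 (positive ⇒ counter-clockwise traversal).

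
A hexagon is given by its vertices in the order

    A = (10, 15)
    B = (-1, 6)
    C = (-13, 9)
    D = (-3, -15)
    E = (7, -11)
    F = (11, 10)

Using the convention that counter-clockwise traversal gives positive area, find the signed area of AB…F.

Σ = (75) + (69) + (222) + (138) + (191) + (65) = 760
Signed area = Σ/2 = 380 (positive ⇒ counter-clockwise traversal).

380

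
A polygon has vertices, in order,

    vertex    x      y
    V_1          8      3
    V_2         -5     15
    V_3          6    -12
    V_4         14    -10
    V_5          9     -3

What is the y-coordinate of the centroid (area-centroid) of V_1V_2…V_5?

-55/78

Apply Gauss's area formula. First the cross-terms c_i = x_i·y_{i+1} − x_{i+1}·y_i:
  135, -30, 108, 48, 51  ⇒  2A = 312, A = 156.
Then Σ (y_i + y_{i+1})·c_i = -660, so ȳ = -660 / (6·156) = -55/78.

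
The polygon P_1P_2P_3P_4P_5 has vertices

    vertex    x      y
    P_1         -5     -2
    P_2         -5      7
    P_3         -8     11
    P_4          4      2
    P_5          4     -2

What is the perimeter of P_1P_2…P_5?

|P_1P_2| = √((0)² + (9)²) = √81 = 9
|P_2P_3| = √((-3)² + (4)²) = √25 = 5
|P_3P_4| = √((12)² + (-9)²) = √225 = 15
|P_4P_5| = √((0)² + (-4)²) = √16 = 4
|P_5P_1| = √((-9)² + (0)²) = √81 = 9
Perimeter = 9 + 5 + 15 + 4 + 9 = 42.

42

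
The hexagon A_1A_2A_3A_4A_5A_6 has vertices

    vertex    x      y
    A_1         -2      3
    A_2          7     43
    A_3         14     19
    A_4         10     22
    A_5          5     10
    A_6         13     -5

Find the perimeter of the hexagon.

|A_1A_2| = √((9)² + (40)²) = √1681 = 41
|A_2A_3| = √((7)² + (-24)²) = √625 = 25
|A_3A_4| = √((-4)² + (3)²) = √25 = 5
|A_4A_5| = √((-5)² + (-12)²) = √169 = 13
|A_5A_6| = √((8)² + (-15)²) = √289 = 17
|A_6A_1| = √((-15)² + (8)²) = √289 = 17
Perimeter = 41 + 25 + 5 + 13 + 17 + 17 = 118.

118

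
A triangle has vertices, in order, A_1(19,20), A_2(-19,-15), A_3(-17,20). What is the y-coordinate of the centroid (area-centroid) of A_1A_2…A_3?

Apply Gauss's area formula. First the cross-terms c_i = x_i·y_{i+1} − x_{i+1}·y_i:
  95, -635, -720  ⇒  2A = -1260, A = -630.
Then Σ (y_i + y_{i+1})·c_i = -31500, so ȳ = -31500 / (6·(-630)) = 25/3.

25/3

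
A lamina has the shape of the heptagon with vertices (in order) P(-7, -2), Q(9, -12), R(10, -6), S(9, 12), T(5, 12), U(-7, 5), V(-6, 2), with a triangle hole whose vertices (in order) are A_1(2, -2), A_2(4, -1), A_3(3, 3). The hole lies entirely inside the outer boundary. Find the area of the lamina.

266

Outer boundary:
Apply the surveyor's formula: 2A = Σ (x_i·y_{i+1} − x_{i+1}·y_i), indices taken mod 7.
Cross-terms: 102, 66, 174, 48, 109, 16, 26  ⇒  Σ = 541
Area = |Σ|/2 = 270.5.
Hole:
Apply the shoelace (surveyor's) formula: 2A = Σ (x_i·y_{i+1} − x_{i+1}·y_i), indices taken mod 3.
Σ = (6) + (15) + (-12) = 9
Area = |Σ|/2 = 4.5.
Net area = 270.5 − 4.5 = 266.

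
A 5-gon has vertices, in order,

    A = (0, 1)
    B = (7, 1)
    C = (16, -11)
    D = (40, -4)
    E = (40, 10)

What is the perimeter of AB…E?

102

|AB| = √((7)² + (0)²) = √49 = 7
|BC| = √((9)² + (-12)²) = √225 = 15
|CD| = √((24)² + (7)²) = √625 = 25
|DE| = √((0)² + (14)²) = √196 = 14
|EA| = √((-40)² + (-9)²) = √1681 = 41
Perimeter = 7 + 15 + 25 + 14 + 41 = 102.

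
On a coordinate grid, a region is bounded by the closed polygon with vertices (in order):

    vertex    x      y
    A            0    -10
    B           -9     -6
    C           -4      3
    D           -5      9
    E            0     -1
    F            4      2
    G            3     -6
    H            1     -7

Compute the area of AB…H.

104

Σ = (-90) + (-51) + (-21) + (5) + (4) + (-30) + (-15) + (-10) = -208
Area = |Σ|/2 = 104.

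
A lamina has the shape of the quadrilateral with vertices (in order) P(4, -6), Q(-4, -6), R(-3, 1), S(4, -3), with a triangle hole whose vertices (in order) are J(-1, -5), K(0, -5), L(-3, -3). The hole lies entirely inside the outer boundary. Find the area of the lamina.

37.5

Outer boundary:
Apply Gauss's area formula: 2A = Σ (x_i·y_{i+1} − x_{i+1}·y_i), indices taken mod 4.
Σ = (-48) + (-22) + (5) + (-12) = -77
Area = |Σ|/2 = 38.5.
Hole:
Σ = (5) + (-15) + (12) = 2
Area = |Σ|/2 = 1.
Net area = 38.5 − 1 = 37.5.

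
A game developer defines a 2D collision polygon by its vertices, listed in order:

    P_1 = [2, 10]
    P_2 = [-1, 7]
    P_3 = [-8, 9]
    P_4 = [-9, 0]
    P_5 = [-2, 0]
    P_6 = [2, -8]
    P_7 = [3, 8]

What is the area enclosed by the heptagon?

111

Apply the surveyor's formula: 2A = Σ (x_i·y_{i+1} − x_{i+1}·y_i), indices taken mod 7.
Cross-terms: 24, 47, 81, 0, 16, 40, 14  ⇒  Σ = 222
Area = |Σ|/2 = 111.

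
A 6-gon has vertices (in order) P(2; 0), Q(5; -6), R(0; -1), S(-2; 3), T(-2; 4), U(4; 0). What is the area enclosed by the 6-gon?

18.5

P→Q: (2)(-6) − (5)(0) = -12
Q→R: (5)(-1) − (0)(-6) = -5
R→S: (0)(3) − (-2)(-1) = -2
S→T: (-2)(4) − (-2)(3) = -2
T→U: (-2)(0) − (4)(4) = -16
U→P: (4)(0) − (2)(0) = 0
Σ = -37
Area = |Σ|/2 = 18.5.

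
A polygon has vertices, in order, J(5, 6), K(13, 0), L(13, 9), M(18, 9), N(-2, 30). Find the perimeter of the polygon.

78

|JK| = √((8)² + (-6)²) = √100 = 10
|KL| = √((0)² + (9)²) = √81 = 9
|LM| = √((5)² + (0)²) = √25 = 5
|MN| = √((-20)² + (21)²) = √841 = 29
|NJ| = √((7)² + (-24)²) = √625 = 25
Perimeter = 10 + 9 + 5 + 29 + 25 = 78.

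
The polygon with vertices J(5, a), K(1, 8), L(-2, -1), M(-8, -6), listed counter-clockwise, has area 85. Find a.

-9

The doubled signed area Σ (x_i y_{i+1} − x_{i+1} y_i) is linear in a.
With a=0 it equals 89; the coefficient of a is -9 (from the two edges through J).
So -9·a + 89 = 2·85 = 170 ⇒ a = -9.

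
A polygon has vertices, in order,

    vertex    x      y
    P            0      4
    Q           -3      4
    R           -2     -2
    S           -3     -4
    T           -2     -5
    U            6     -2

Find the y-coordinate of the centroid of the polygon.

-47/93

Apply the shoelace formula. First the cross-terms c_i = x_i·y_{i+1} − x_{i+1}·y_i:
  12, 14, 2, 7, 34, 24  ⇒  2A = 93, A = 46.5.
Then Σ (y_i + y_{i+1})·c_i = -141, so ȳ = -141 / (6·46.5) = -47/93.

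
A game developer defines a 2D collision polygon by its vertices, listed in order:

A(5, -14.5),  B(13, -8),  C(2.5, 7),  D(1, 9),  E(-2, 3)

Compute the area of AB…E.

A→B: (5)(-8) − (13)(-14.5) = 148.5
B→C: (13)(7) − (2.5)(-8) = 111
C→D: (2.5)(9) − (1)(7) = 15.5
D→E: (1)(3) − (-2)(9) = 21
E→A: (-2)(-14.5) − (5)(3) = 14
Σ = 310
Area = |Σ|/2 = 155.

155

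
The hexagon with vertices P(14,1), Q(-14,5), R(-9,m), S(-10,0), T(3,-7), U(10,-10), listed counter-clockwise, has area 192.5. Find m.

The doubled signed area Σ (x_i y_{i+1} − x_{i+1} y_i) is linear in m.
With m=0 it equals 389; the coefficient of m is -4 (from the two edges through R).
So -4·m + 389 = 2·192.5 = 385 ⇒ m = 1.

1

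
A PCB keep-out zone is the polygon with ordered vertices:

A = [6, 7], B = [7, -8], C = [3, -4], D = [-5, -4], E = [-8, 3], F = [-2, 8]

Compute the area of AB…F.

150

Apply Gauss's area formula: 2A = Σ (x_i·y_{i+1} − x_{i+1}·y_i), indices taken mod 6.
A→B: (6)(-8) − (7)(7) = -97
B→C: (7)(-4) − (3)(-8) = -4
C→D: (3)(-4) − (-5)(-4) = -32
D→E: (-5)(3) − (-8)(-4) = -47
E→F: (-8)(8) − (-2)(3) = -58
F→A: (-2)(7) − (6)(8) = -62
Σ = -300
Area = |Σ|/2 = 150.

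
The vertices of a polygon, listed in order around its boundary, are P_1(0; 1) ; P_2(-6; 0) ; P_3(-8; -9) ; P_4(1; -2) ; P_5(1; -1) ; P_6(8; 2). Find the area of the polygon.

52

Apply the shoelace (surveyor's) formula: 2A = Σ (x_i·y_{i+1} − x_{i+1}·y_i), indices taken mod 6.
Σ = (6) + (54) + (25) + (1) + (10) + (8) = 104
Area = |Σ|/2 = 52.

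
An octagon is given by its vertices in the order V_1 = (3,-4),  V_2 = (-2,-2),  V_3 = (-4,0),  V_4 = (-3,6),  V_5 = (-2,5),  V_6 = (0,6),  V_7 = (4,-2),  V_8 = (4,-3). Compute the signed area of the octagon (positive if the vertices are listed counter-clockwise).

-48

Apply Gauss's area formula: 2A = Σ (x_i·y_{i+1} − x_{i+1}·y_i), indices taken mod 8.
Σ = (-14) + (-8) + (-24) + (-3) + (-12) + (-24) + (-4) + (-7) = -96
Signed area = Σ/2 = -48 (negative ⇒ clockwise traversal).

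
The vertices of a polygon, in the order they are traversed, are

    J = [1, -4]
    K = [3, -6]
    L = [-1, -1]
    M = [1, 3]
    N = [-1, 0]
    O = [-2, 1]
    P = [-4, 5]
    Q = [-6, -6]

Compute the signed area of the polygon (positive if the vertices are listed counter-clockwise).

Apply the shoelace formula: 2A = Σ (x_i·y_{i+1} − x_{i+1}·y_i), indices taken mod 8.
Σ = (6) + (-9) + (-2) + (3) + (-1) + (-6) + (54) + (30) = 75
Signed area = Σ/2 = 37.5 (positive ⇒ counter-clockwise traversal).

37.5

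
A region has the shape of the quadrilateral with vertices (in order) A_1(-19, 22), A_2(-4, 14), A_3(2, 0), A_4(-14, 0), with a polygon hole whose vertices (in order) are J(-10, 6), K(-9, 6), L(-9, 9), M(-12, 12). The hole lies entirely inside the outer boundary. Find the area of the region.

Outer boundary:
Σ = (-178) + (-28) + (0) + (-308) = -514
Area = |Σ|/2 = 257.
Hole:
Apply the shoelace (surveyor's) formula: 2A = Σ (x_i·y_{i+1} − x_{i+1}·y_i), indices taken mod 4.
Σ = (-6) + (-27) + (0) + (48) = 15
Area = |Σ|/2 = 7.5.
Net area = 257 − 7.5 = 249.5.

249.5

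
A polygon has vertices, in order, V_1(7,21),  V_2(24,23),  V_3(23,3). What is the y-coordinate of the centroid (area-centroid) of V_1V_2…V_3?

47/3

Apply Gauss's area formula. First the cross-terms c_i = x_i·y_{i+1} − x_{i+1}·y_i:
  -343, -457, 462  ⇒  2A = -338, A = -169.
Then Σ (y_i + y_{i+1})·c_i = -15886, so ȳ = -15886 / (6·(-169)) = 47/3.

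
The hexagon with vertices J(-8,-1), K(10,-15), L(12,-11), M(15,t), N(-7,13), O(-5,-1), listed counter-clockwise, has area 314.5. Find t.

Write out the shoelace sum; only the two edges meeting at M involve t:
2·Area = [(12·t − 15·(-11)) + (15·13 − (-7)·t)] + 269
       = 19·t + 629 = 629
⇒ t = 0.

0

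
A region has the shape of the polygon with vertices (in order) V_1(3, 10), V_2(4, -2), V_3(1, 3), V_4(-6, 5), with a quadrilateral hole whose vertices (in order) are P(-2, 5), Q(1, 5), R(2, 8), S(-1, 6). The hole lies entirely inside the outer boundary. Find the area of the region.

Outer boundary:
V_1→V_2: (3)(-2) − (4)(10) = -46
V_2→V_3: (4)(3) − (1)(-2) = 14
V_3→V_4: (1)(5) − (-6)(3) = 23
V_4→V_1: (-6)(10) − (3)(5) = -75
Σ = -84
Area = |Σ|/2 = 42.
Hole:
Apply Gauss's area formula: 2A = Σ (x_i·y_{i+1} − x_{i+1}·y_i), indices taken mod 4.
Σ = (-15) + (-2) + (20) + (7) = 10
Area = |Σ|/2 = 5.
Net area = 42 − 5 = 37.

37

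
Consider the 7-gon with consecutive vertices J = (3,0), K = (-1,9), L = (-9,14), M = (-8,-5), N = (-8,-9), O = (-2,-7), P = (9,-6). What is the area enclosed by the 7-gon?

207

Apply the shoelace (surveyor's) formula: 2A = Σ (x_i·y_{i+1} − x_{i+1}·y_i), indices taken mod 7.
Cross-terms: 27, 67, 157, 32, 38, 75, 18  ⇒  Σ = 414
Area = |Σ|/2 = 207.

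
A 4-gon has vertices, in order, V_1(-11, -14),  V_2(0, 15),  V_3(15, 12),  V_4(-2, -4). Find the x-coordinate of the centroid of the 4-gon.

70/51

Apply Gauss's area formula. First the cross-terms c_i = x_i·y_{i+1} − x_{i+1}·y_i:
  -165, -225, -36, -16  ⇒  2A = -442, A = -221.
Then Σ (x_i + x_{i+1})·c_i = -1820, so x̄ = -1820 / (6·(-221)) = 70/51.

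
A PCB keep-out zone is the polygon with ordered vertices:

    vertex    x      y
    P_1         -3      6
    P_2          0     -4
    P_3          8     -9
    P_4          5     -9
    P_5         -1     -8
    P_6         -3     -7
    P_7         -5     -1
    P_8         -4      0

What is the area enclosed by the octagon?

Σ = (12) + (32) + (-27) + (-49) + (-17) + (-32) + (-4) + (-24) = -109
Area = |Σ|/2 = 54.5.

54.5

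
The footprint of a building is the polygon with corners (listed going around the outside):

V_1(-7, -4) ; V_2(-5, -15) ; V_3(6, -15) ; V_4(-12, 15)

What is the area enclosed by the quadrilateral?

156.5

Apply the surveyor's formula: 2A = Σ (x_i·y_{i+1} − x_{i+1}·y_i), indices taken mod 4.
V_1→V_2: (-7)(-15) − (-5)(-4) = 85
V_2→V_3: (-5)(-15) − (6)(-15) = 165
V_3→V_4: (6)(15) − (-12)(-15) = -90
V_4→V_1: (-12)(-4) − (-7)(15) = 153
Σ = 313
Area = |Σ|/2 = 156.5.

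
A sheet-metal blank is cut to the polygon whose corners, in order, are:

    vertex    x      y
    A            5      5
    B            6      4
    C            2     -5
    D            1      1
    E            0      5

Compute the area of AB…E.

Σ = (-10) + (-38) + (7) + (5) + (-25) = -61
Area = |Σ|/2 = 30.5.

30.5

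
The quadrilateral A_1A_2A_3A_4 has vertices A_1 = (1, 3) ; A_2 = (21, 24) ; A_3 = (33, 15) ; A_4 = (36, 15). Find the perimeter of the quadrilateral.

84

|A_1A_2| = √((20)² + (21)²) = √841 = 29
|A_2A_3| = √((12)² + (-9)²) = √225 = 15
|A_3A_4| = √((3)² + (0)²) = √9 = 3
|A_4A_1| = √((-35)² + (-12)²) = √1369 = 37
Perimeter = 29 + 15 + 3 + 37 = 84.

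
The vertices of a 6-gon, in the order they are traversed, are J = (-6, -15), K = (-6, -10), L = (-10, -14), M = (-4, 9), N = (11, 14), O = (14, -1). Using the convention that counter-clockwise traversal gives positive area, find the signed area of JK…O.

-385

Apply the shoelace (surveyor's) formula: 2A = Σ (x_i·y_{i+1} − x_{i+1}·y_i), indices taken mod 6.
J→K: (-6)(-10) − (-6)(-15) = -30
K→L: (-6)(-14) − (-10)(-10) = -16
L→M: (-10)(9) − (-4)(-14) = -146
M→N: (-4)(14) − (11)(9) = -155
N→O: (11)(-1) − (14)(14) = -207
O→J: (14)(-15) − (-6)(-1) = -216
Σ = -770
Signed area = Σ/2 = -385 (negative ⇒ clockwise traversal).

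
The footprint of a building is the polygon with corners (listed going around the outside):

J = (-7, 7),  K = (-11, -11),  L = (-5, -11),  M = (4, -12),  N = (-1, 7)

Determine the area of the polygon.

191

Σ = (154) + (66) + (104) + (16) + (42) = 382
Area = |Σ|/2 = 191.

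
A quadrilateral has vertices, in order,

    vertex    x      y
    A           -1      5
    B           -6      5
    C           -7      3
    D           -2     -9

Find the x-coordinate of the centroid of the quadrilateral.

-80/23

Apply the shoelace (surveyor's) formula. First the cross-terms c_i = x_i·y_{i+1} − x_{i+1}·y_i:
  25, 17, 69, -19  ⇒  2A = 92, A = 46.
Then Σ (x_i + x_{i+1})·c_i = -960, so x̄ = -960 / (6·46) = -80/23.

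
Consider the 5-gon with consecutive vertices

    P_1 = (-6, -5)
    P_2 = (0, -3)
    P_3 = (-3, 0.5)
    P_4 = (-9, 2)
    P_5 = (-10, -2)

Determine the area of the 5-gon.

Apply the surveyor's formula: 2A = Σ (x_i·y_{i+1} − x_{i+1}·y_i), indices taken mod 5.
Cross-terms: 18, -9, -1.5, 38, 38  ⇒  Σ = 83.5
Area = |Σ|/2 = 41.75.

41.75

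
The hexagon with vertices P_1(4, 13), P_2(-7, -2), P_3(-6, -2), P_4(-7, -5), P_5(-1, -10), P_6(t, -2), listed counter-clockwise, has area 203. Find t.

10

Write out the shoelace sum; only the two edges meeting at P_6 involve t:
2·Area = [((-1)·(-2) − t·(-10)) + (t·13 − 4·(-2))] + 166
       = 23·t + 176 = 406
⇒ t = 10.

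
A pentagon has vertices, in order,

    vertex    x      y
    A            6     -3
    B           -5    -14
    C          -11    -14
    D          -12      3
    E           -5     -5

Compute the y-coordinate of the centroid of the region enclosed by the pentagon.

-239/33

Apply the surveyor's formula. First the cross-terms c_i = x_i·y_{i+1} − x_{i+1}·y_i:
  -99, -84, -201, 75, 45  ⇒  2A = -264, A = -132.
Then Σ (y_i + y_{i+1})·c_i = 5736, so ȳ = 5736 / (6·(-132)) = -239/33.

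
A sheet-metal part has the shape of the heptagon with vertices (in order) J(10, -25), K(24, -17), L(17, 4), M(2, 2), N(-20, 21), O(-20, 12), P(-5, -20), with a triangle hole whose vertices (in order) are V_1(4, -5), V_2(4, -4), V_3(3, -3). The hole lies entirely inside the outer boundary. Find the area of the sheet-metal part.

943.5

Outer boundary:
Apply Gauss's area formula: 2A = Σ (x_i·y_{i+1} − x_{i+1}·y_i), indices taken mod 7.
J→K: (10)(-17) − (24)(-25) = 430
K→L: (24)(4) − (17)(-17) = 385
L→M: (17)(2) − (2)(4) = 26
M→N: (2)(21) − (-20)(2) = 82
N→O: (-20)(12) − (-20)(21) = 180
O→P: (-20)(-20) − (-5)(12) = 460
P→J: (-5)(-25) − (10)(-20) = 325
Σ = 1888
Area = |Σ|/2 = 944.
Hole:
Σ = (4) + (0) + (-3) = 1
Area = |Σ|/2 = 0.5.
Net area = 944 − 0.5 = 943.5.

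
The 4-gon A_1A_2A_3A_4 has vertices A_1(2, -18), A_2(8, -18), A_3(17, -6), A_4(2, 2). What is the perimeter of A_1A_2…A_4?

58

|A_1A_2| = √((6)² + (0)²) = √36 = 6
|A_2A_3| = √((9)² + (12)²) = √225 = 15
|A_3A_4| = √((-15)² + (8)²) = √289 = 17
|A_4A_1| = √((0)² + (-20)²) = √400 = 20
Perimeter = 6 + 15 + 17 + 20 = 58.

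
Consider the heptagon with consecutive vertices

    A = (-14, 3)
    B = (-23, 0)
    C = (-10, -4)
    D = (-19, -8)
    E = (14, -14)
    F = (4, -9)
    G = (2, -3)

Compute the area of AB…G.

Apply Gauss's area formula: 2A = Σ (x_i·y_{i+1} − x_{i+1}·y_i), indices taken mod 7.
Σ = (69) + (92) + (4) + (378) + (-70) + (6) + (-36) = 443
Area = |Σ|/2 = 221.5.

221.5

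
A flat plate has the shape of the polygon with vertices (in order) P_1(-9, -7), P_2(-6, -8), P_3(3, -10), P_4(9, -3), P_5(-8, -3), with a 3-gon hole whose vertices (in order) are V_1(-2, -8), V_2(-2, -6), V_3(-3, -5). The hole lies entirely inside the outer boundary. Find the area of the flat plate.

85.5

Outer boundary:
P_1→P_2: (-9)(-8) − (-6)(-7) = 30
P_2→P_3: (-6)(-10) − (3)(-8) = 84
P_3→P_4: (3)(-3) − (9)(-10) = 81
P_4→P_5: (9)(-3) − (-8)(-3) = -51
P_5→P_1: (-8)(-7) − (-9)(-3) = 29
Σ = 173
Area = |Σ|/2 = 86.5.
Hole:
Apply the shoelace formula: 2A = Σ (x_i·y_{i+1} − x_{i+1}·y_i), indices taken mod 3.
Cross-terms: -4, -8, 14  ⇒  Σ = 2
Area = |Σ|/2 = 1.
Net area = 86.5 − 1 = 85.5.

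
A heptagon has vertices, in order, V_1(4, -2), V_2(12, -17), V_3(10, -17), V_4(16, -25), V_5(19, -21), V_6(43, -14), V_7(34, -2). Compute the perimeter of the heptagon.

|V_1V_2| = √((8)² + (-15)²) = √289 = 17
|V_2V_3| = √((-2)² + (0)²) = √4 = 2
|V_3V_4| = √((6)² + (-8)²) = √100 = 10
|V_4V_5| = √((3)² + (4)²) = √25 = 5
|V_5V_6| = √((24)² + (7)²) = √625 = 25
|V_6V_7| = √((-9)² + (12)²) = √225 = 15
|V_7V_1| = √((-30)² + (0)²) = √900 = 30
Perimeter = 17 + 2 + 10 + 5 + 25 + 15 + 30 = 104.

104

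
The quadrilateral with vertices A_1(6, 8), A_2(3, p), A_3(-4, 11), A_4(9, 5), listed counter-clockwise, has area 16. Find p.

The doubled signed area Σ (x_i y_{i+1} − x_{i+1} y_i) is linear in p.
With p=0 it equals -68; the coefficient of p is 10 (from the two edges through A_2).
So 10·p + -68 = 2·16 = 32 ⇒ p = 10.

10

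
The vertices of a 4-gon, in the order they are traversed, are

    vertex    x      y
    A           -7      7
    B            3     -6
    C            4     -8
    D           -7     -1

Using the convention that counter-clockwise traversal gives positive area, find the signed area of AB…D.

-47.5

Σ = (21) + (0) + (-60) + (-56) = -95
Signed area = Σ/2 = -47.5 (negative ⇒ clockwise traversal).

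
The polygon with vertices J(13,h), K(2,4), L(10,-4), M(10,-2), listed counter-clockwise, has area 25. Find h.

0

The doubled signed area Σ (x_i y_{i+1} − x_{i+1} y_i) is linear in h.
With h=0 it equals 50; the coefficient of h is 8 (from the two edges through J).
So 8·h + 50 = 2·25 = 50 ⇒ h = 0.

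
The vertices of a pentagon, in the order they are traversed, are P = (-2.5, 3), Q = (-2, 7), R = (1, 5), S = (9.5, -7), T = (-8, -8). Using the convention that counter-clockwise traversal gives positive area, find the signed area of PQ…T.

Σ = (-11.5) + (-17) + (-54.5) + (-132) + (-44) = -259
Signed area = Σ/2 = -129.5 (negative ⇒ clockwise traversal).

-129.5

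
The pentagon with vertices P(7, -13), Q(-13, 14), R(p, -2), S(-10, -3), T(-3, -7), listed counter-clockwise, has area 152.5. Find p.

Write out the shoelace sum; only the two edges meeting at R involve p:
2·Area = [((-13)·(-2) − p·14) + (p·(-3) − (-10)·(-2))] + 78
       = -17·p + 84 = 305
⇒ p = -13.

-13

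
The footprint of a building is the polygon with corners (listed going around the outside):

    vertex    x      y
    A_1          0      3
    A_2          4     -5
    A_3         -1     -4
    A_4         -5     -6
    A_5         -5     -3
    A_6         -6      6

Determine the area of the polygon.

64

A_1→A_2: (0)(-5) − (4)(3) = -12
A_2→A_3: (4)(-4) − (-1)(-5) = -21
A_3→A_4: (-1)(-6) − (-5)(-4) = -14
A_4→A_5: (-5)(-3) − (-5)(-6) = -15
A_5→A_6: (-5)(6) − (-6)(-3) = -48
A_6→A_1: (-6)(3) − (0)(6) = -18
Σ = -128
Area = |Σ|/2 = 64.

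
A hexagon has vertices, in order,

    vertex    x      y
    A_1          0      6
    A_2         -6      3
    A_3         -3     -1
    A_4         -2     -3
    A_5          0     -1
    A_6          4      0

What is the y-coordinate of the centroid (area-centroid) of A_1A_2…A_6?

229/132

Apply Gauss's area formula. First the cross-terms c_i = x_i·y_{i+1} − x_{i+1}·y_i:
  36, 15, 7, 2, 4, 24  ⇒  2A = 88, A = 44.
Then Σ (y_i + y_{i+1})·c_i = 458, so ȳ = 458 / (6·44) = 229/132.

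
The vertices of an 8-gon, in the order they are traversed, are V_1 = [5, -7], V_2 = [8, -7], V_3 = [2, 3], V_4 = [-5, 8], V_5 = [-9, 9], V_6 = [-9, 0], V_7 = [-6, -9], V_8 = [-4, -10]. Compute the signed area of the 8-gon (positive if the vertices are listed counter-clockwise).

Apply Gauss's area formula: 2A = Σ (x_i·y_{i+1} − x_{i+1}·y_i), indices taken mod 8.
Cross-terms: 21, 38, 31, 27, 81, 81, 24, 78  ⇒  Σ = 381
Signed area = Σ/2 = 190.5 (positive ⇒ counter-clockwise traversal).

190.5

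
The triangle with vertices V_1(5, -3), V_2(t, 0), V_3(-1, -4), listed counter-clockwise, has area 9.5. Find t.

4

The doubled signed area Σ (x_i y_{i+1} − x_{i+1} y_i) is linear in t.
With t=0 it equals 23; the coefficient of t is -1 (from the two edges through V_2).
So -1·t + 23 = 2·9.5 = 19 ⇒ t = 4.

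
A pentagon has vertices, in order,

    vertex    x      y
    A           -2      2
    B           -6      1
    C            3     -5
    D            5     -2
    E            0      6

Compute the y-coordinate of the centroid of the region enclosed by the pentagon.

Apply Gauss's area formula. First the cross-terms c_i = x_i·y_{i+1} − x_{i+1}·y_i:
  10, 27, 19, 30, 12  ⇒  2A = 98, A = 49.
Then Σ (y_i + y_{i+1})·c_i = 5, so ȳ = 5 / (6·49) = 5/294.

5/294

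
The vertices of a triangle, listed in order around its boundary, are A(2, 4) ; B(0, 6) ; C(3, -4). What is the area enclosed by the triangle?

Σ = (12) + (-18) + (20) = 14
Area = |Σ|/2 = 7.

7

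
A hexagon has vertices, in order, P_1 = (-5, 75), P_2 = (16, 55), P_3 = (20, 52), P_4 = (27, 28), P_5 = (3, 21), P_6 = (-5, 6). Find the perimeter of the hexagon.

170

|P_1P_2| = √((21)² + (-20)²) = √841 = 29
|P_2P_3| = √((4)² + (-3)²) = √25 = 5
|P_3P_4| = √((7)² + (-24)²) = √625 = 25
|P_4P_5| = √((-24)² + (-7)²) = √625 = 25
|P_5P_6| = √((-8)² + (-15)²) = √289 = 17
|P_6P_1| = √((0)² + (69)²) = √4761 = 69
Perimeter = 29 + 5 + 25 + 25 + 17 + 69 = 170.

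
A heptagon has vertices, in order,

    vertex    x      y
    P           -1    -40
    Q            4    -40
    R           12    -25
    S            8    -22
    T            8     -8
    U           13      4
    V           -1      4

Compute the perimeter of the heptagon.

112

|PQ| = √((5)² + (0)²) = √25 = 5
|QR| = √((8)² + (15)²) = √289 = 17
|RS| = √((-4)² + (3)²) = √25 = 5
|ST| = √((0)² + (14)²) = √196 = 14
|TU| = √((5)² + (12)²) = √169 = 13
|UV| = √((-14)² + (0)²) = √196 = 14
|VP| = √((0)² + (-44)²) = √1936 = 44
Perimeter = 5 + 17 + 5 + 14 + 13 + 14 + 44 = 112.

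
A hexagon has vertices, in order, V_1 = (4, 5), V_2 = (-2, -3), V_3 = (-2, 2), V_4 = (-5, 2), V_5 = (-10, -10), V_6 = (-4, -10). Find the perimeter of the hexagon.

|V_1V_2| = √((-6)² + (-8)²) = √100 = 10
|V_2V_3| = √((0)² + (5)²) = √25 = 5
|V_3V_4| = √((-3)² + (0)²) = √9 = 3
|V_4V_5| = √((-5)² + (-12)²) = √169 = 13
|V_5V_6| = √((6)² + (0)²) = √36 = 6
|V_6V_1| = √((8)² + (15)²) = √289 = 17
Perimeter = 10 + 5 + 3 + 13 + 6 + 17 = 54.

54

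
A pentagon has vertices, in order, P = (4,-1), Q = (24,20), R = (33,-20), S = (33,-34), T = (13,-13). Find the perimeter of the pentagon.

128

|PQ| = √((20)² + (21)²) = √841 = 29
|QR| = √((9)² + (-40)²) = √1681 = 41
|RS| = √((0)² + (-14)²) = √196 = 14
|ST| = √((-20)² + (21)²) = √841 = 29
|TP| = √((-9)² + (12)²) = √225 = 15
Perimeter = 29 + 41 + 14 + 29 + 15 = 128.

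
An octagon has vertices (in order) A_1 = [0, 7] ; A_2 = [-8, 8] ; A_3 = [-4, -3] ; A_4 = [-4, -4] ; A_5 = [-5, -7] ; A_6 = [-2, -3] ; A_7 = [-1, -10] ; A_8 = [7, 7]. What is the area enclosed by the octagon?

127

Apply the shoelace (surveyor's) formula: 2A = Σ (x_i·y_{i+1} − x_{i+1}·y_i), indices taken mod 8.
Σ = (56) + (56) + (4) + (8) + (1) + (17) + (63) + (49) = 254
Area = |Σ|/2 = 127.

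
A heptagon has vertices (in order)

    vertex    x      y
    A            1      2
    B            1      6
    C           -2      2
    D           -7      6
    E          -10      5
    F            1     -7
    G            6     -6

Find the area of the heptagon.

82

Σ = (4) + (14) + (2) + (25) + (65) + (36) + (18) = 164
Area = |Σ|/2 = 82.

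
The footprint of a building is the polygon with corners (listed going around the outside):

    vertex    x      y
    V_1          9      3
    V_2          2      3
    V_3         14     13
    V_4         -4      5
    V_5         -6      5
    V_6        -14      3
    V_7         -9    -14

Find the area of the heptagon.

Σ = (21) + (-16) + (122) + (10) + (52) + (223) + (99) = 511
Area = |Σ|/2 = 255.5.

255.5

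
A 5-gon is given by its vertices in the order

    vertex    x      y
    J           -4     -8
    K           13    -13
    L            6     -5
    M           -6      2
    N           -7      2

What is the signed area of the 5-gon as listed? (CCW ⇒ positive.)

Σ = (156) + (13) + (-18) + (2) + (64) = 217
Signed area = Σ/2 = 108.5 (positive ⇒ counter-clockwise traversal).

108.5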